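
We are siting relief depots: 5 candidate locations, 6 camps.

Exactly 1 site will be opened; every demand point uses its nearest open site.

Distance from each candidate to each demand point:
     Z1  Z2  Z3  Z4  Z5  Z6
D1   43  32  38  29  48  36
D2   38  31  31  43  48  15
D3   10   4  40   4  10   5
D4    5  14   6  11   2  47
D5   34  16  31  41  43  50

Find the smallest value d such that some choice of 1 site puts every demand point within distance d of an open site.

Open {D3}.
  Farthest demand point is Z3 at distance 40 (to D3); all others are ≤ 40.
With {D4} the worst case is 47.
With {D1} the worst case is 48.
No size-1 selection achieves below 40.

40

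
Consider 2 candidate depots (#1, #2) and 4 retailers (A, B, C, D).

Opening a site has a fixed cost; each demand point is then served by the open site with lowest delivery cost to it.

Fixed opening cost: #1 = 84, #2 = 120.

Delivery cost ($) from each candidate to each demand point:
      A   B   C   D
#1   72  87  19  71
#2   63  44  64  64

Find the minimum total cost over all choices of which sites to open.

Open {#1}: assign each demand point to its cheapest open site.
  A→#1 72, B→#1 87, C→#1 19, D→#1 71
  delivery cost 249, fixed 84 → total 333.
Compare {#2}: delivery cost 235 + fixed 120 = 355.
Compare {#1, #2}: delivery cost 190 + fixed 204 = 394.

333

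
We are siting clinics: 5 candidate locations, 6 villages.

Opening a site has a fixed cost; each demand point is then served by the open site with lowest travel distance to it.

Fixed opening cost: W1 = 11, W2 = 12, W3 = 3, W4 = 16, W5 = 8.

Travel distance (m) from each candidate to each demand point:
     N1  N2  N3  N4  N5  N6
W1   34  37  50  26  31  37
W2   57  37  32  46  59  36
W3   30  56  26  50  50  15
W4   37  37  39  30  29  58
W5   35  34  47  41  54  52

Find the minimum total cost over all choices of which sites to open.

Open {W1, W3}: assign each demand point to its cheapest open site.
  N1→W3 30, N2→W1 37, N3→W3 26, N4→W1 26, N5→W1 31, N6→W3 15
  travel distance 165, fixed 14 → total 179.
Compare {W1, W3, W5}: travel distance 162 + fixed 22 = 184.
Compare {W3, W4}: travel distance 167 + fixed 19 = 186.
Compare {W1, W2, W3}: travel distance 165 + fixed 26 = 191.
All other subsets cost ≥ 184. Minimum total cost: 179.

179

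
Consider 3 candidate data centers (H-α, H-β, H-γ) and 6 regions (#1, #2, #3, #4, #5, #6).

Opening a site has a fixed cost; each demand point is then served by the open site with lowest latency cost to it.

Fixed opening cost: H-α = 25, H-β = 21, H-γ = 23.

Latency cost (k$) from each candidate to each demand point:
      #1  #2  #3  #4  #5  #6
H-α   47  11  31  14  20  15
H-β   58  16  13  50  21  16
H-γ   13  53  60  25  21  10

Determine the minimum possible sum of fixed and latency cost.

Open {H-β, H-γ}: assign each demand point to its cheapest open site.
  #1→H-γ 13, #2→H-β 16, #3→H-β 13, #4→H-γ 25, #5→H-β 21, #6→H-γ 10
  latency cost 98, fixed 44 → total 142.
Compare {H-α, H-γ}: latency cost 99 + fixed 48 = 147.
Compare {H-α, H-β, H-γ}: latency cost 81 + fixed 69 = 150.
Compare {H-α}: latency cost 138 + fixed 25 = 163.
All other subsets cost ≥ 147. Minimum total cost: 142.

142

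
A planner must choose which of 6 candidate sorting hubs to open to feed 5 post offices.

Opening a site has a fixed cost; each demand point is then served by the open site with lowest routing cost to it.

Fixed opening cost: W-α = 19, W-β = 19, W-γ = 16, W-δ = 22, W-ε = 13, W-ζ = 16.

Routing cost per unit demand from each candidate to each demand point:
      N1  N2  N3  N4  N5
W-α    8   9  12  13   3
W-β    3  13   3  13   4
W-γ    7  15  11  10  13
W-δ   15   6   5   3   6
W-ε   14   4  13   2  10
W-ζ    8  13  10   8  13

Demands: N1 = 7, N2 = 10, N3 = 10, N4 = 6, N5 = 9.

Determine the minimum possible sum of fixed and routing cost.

171

Open {W-β, W-ε}: assign each demand point to its cheapest open site.
  N1→W-β 7×3=21, N2→W-ε 10×4=40, N3→W-β 10×3=30, N4→W-ε 6×2=12, N5→W-β 9×4=36
  routing cost 139, fixed 32 → total 171.
Compare {W-α, W-β, W-ε}: routing cost 130 + fixed 51 = 181.
Compare {W-β, W-γ, W-ε}: routing cost 139 + fixed 48 = 187.
Compare {W-β, W-ε, W-ζ}: routing cost 139 + fixed 48 = 187.
All other subsets cost ≥ 181. Minimum total cost: 171.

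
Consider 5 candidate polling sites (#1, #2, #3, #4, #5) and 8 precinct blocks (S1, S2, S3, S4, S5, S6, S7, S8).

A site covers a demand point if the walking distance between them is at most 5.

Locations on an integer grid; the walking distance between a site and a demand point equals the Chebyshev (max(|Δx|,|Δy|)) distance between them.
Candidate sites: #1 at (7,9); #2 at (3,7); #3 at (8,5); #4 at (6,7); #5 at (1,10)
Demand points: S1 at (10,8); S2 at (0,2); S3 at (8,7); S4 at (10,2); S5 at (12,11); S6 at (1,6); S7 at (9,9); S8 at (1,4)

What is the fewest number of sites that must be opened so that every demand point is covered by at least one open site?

3

Coverage sets (demand points within 5 of each site):
  #1: {S1, S3, S5, S7}
  #2: {S2, S3, S6, S8}
  #3: {S1, S3, S4, S7}
  #4: {S1, S3, S4, S6, S7, S8}
  #5: {S6}
No 2 sites suffice: every size-2 union leaves at least one demand point uncovered.
But {#1, #2, #3} covers everything, so the minimum is 3.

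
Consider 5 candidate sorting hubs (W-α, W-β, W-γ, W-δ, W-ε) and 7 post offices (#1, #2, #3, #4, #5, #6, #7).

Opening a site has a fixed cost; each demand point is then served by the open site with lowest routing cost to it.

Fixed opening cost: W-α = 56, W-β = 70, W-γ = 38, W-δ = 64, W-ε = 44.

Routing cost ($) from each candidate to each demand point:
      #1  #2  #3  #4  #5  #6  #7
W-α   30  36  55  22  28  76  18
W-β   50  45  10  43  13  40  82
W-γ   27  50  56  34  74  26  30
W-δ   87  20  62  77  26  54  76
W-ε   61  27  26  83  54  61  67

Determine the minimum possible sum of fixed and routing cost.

293

Open {W-β, W-γ}: assign each demand point to its cheapest open site.
  #1→W-γ 27, #2→W-β 45, #3→W-β 10, #4→W-γ 34, #5→W-β 13, #6→W-γ 26, #7→W-γ 30
  routing cost 185, fixed 108 → total 293.
Compare {W-α, W-β}: routing cost 169 + fixed 126 = 295.
Compare {W-α, W-γ}: routing cost 212 + fixed 94 = 306.
Compare {W-γ, W-ε}: routing cost 224 + fixed 82 = 306.
All other subsets cost ≥ 295. Minimum total cost: 293.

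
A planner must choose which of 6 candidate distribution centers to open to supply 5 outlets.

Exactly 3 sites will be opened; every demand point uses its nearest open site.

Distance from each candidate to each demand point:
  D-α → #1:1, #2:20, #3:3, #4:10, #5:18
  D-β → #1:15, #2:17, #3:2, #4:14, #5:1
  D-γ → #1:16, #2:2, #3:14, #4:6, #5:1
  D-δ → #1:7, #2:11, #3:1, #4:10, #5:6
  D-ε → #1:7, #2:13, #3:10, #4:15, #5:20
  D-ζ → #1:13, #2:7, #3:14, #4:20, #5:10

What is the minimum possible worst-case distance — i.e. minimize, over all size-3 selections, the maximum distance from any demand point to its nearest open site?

Open {D-α, D-β, D-γ}.
  Farthest demand point is #4 at distance 6 (to D-γ); all others are ≤ 6.
With {D-α, D-γ, D-δ} the worst case is 6.
With {D-α, D-γ, D-ε} the worst case is 6.
No size-3 selection achieves below 6.

6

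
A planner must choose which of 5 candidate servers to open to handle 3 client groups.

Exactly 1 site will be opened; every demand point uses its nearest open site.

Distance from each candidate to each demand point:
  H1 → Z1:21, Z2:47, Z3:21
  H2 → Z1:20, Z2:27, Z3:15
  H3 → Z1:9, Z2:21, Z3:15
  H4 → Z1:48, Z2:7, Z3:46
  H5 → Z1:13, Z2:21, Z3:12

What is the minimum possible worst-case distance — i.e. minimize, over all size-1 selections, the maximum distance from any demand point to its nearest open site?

21

Open {H3}.
  Farthest demand point is Z2 at distance 21 (to H3); all others are ≤ 21.
With {H5} the worst case is 21.
With {H2} the worst case is 27.
No size-1 selection achieves below 21.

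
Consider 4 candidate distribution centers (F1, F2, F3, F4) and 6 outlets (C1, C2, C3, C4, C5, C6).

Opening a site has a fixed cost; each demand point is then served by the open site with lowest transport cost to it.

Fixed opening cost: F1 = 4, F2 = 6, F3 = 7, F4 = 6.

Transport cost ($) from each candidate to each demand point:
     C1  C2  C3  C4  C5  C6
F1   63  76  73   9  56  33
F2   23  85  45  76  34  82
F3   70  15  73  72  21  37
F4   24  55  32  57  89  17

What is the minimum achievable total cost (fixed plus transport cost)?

Open {F1, F3, F4}: assign each demand point to its cheapest open site.
  C1→F4 24, C2→F3 15, C3→F4 32, C4→F1 9, C5→F3 21, C6→F4 17
  transport cost 118, fixed 17 → total 135.
Compare {F1, F2, F3, F4}: transport cost 117 + fixed 23 = 140.
Compare {F1, F2, F3}: transport cost 146 + fixed 17 = 163.
Compare {F3, F4}: transport cost 166 + fixed 13 = 179.
All other subsets cost ≥ 140. Minimum total cost: 135.

135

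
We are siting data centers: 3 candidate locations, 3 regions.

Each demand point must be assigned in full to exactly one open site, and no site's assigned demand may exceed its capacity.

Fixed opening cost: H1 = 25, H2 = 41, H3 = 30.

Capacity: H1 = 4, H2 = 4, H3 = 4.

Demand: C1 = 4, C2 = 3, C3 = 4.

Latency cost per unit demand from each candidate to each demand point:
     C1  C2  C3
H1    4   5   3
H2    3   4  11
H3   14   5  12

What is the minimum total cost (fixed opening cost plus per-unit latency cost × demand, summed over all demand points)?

135

Open {H1, H2, H3}; cheapest assignment that respects the capacities:
  H1 (cap 4, load 4): C3 — cost 4×3 = 12
  H2 (cap 4, load 4): C1 — cost 4×3 = 12
  H3 (cap 4, load 3): C2 — cost 3×5 = 15
  Shipping 39, fixed 96 → total 135.
  Any other capacity-feasible assignment to {H1, H2, H3} ships for at least 39.
Total demand is 11 and no other set of sites has combined capacity ≥ 11, so {H1, H2, H3} is the only feasible choice of open sites. Minimum: 135.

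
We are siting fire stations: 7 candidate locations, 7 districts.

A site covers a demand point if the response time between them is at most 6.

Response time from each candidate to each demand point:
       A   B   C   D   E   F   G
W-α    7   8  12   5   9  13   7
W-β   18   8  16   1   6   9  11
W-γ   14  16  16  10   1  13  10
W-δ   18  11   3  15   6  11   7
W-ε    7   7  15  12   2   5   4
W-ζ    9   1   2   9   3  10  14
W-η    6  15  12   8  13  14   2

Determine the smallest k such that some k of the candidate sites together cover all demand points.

4

Coverage sets (demand points within 6 of each site):
  W-α: {D}
  W-β: {D, E}
  W-γ: {E}
  W-δ: {C, E}
  W-ε: {E, F, G}
  W-ζ: {B, C, E}
  W-η: {A, G}
No 3 sites suffice: every size-3 union leaves at least one demand point uncovered.
But {W-α, W-ε, W-ζ, W-η} covers everything, so the minimum is 4.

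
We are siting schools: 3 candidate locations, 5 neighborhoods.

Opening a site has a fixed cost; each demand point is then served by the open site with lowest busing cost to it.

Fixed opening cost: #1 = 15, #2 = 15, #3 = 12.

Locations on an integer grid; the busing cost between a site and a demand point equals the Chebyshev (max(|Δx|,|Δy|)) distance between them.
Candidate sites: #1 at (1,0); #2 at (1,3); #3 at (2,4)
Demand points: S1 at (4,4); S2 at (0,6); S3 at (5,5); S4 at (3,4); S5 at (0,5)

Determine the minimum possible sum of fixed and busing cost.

22

Open {#3}: assign each demand point to its cheapest open site.
  S1→#3 2, S2→#3 2, S3→#3 3, S4→#3 1, S5→#3 2
  busing cost 10, fixed 12 → total 22.
Compare {#2}: busing cost 14 + fixed 15 = 29.
Compare {#1, #3}: busing cost 10 + fixed 27 = 37.
Compare {#2, #3}: busing cost 10 + fixed 27 = 37.
All other subsets cost ≥ 29. Minimum total cost: 22.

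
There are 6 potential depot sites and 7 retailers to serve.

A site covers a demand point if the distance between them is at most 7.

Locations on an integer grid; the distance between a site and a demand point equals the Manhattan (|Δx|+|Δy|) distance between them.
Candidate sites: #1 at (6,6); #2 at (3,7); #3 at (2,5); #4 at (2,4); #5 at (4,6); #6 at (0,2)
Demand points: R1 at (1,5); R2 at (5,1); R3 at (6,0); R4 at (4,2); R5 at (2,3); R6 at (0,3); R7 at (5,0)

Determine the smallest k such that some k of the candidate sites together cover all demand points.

2

Coverage sets (demand points within 7 of each site):
  #1: {R1, R2, R3, R4, R5, R7}
  #2: {R1, R4, R5, R6}
  #3: {R1, R2, R4, R5, R6}
  #4: {R1, R2, R4, R5, R6, R7}
  #5: {R1, R2, R4, R5, R6, R7}
  #6: {R1, R2, R4, R5, R6, R7}
No single site covers all 7 demand points.
But {#1, #2} covers everything, so the minimum is 2.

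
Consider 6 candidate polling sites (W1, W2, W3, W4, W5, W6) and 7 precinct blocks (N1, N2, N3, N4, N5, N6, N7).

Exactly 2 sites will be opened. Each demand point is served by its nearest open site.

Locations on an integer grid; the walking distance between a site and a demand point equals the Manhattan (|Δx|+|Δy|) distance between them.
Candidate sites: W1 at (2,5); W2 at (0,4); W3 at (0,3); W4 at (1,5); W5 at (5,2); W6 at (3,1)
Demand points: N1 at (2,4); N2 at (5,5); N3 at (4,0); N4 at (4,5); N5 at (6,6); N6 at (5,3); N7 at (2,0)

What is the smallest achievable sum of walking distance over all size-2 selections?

Open {W1, W6}.
  N1→W1 1, N2→W1 3, N3→W6 2, N4→W1 2, N5→W1 5, N6→W6 4, N7→W6 2  ⇒ total 19.
Compare {W1, W5}: total 20.
Compare {W5, W6}: total 21.
No size-2 selection does better; minimum is 19.

19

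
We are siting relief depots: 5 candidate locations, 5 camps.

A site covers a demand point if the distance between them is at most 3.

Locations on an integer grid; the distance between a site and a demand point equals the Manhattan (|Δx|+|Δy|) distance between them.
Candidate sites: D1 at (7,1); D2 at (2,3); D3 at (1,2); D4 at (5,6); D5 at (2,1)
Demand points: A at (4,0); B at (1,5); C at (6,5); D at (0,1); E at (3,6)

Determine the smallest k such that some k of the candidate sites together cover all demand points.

3

Coverage sets (demand points within 3 of each site):
  D1: {}
  D2: {B}
  D3: {B, D}
  D4: {C, E}
  D5: {A, D}
No 2 sites suffice: every size-2 union leaves at least one demand point uncovered.
But {D2, D4, D5} covers everything, so the minimum is 3.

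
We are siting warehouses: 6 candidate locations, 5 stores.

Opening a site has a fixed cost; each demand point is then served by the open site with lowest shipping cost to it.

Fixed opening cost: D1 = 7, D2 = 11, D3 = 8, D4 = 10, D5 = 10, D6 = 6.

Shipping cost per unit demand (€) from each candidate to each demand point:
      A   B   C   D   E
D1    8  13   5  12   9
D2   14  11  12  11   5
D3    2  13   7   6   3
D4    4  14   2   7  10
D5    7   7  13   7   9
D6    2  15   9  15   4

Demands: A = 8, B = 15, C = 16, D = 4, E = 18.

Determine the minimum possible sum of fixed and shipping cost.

Open {D3, D4, D5}: assign each demand point to its cheapest open site.
  A→D3 8×2=16, B→D5 15×7=105, C→D4 16×2=32, D→D3 4×6=24, E→D3 18×3=54
  shipping cost 231, fixed 28 → total 259.
Compare {D3, D4, D5, D6}: shipping cost 231 + fixed 34 = 265.
Compare {D1, D3, D4, D5}: shipping cost 231 + fixed 35 = 266.
Compare {D2, D3, D4, D5}: shipping cost 231 + fixed 39 = 270.
All other subsets cost ≥ 265. Minimum total cost: 259.

259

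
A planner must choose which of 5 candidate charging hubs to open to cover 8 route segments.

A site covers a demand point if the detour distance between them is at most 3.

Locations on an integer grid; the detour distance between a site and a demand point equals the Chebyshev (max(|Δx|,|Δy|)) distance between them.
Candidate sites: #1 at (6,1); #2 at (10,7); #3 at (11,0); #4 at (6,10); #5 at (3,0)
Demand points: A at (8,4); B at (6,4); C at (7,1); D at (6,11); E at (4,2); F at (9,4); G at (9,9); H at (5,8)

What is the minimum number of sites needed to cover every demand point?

Coverage sets (demand points within 3 of each site):
  #1: {A, B, C, E, F}
  #2: {A, F, G}
  #3: {}
  #4: {D, G, H}
  #5: {E}
No single site covers all 8 demand points.
But {#1, #4} covers everything, so the minimum is 2.

2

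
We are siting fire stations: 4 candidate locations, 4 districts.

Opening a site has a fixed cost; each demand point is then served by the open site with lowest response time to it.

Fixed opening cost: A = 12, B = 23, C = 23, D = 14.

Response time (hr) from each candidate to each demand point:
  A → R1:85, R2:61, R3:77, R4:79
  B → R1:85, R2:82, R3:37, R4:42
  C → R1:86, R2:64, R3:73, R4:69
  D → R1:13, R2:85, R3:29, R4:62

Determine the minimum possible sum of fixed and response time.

191

Open {A, D}: assign each demand point to its cheapest open site.
  R1→D 13, R2→A 61, R3→D 29, R4→D 62
  response time 165, fixed 26 → total 191.
Compare {A, B, D}: response time 145 + fixed 49 = 194.
Compare {D}: response time 189 + fixed 14 = 203.
Compare {B, D}: response time 166 + fixed 37 = 203.
All other subsets cost ≥ 194. Minimum total cost: 191.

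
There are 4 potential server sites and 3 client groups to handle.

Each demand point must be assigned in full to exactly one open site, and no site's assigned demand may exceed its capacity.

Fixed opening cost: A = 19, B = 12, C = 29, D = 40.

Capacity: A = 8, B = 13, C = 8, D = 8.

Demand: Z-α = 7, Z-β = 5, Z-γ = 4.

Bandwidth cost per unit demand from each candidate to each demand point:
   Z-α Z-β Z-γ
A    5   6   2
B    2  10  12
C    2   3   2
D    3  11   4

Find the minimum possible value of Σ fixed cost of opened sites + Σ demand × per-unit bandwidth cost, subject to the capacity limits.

97

Open {A, B, C}; cheapest assignment that respects the capacities:
  A (cap 8, load 4): Z-γ — cost 4×2 = 8
  B (cap 13, load 7): Z-α — cost 7×2 = 14
  C (cap 8, load 5): Z-β — cost 5×3 = 15
  Shipping 37, fixed 60 → total 97.
  Any other capacity-feasible assignment to {A, B, C} ships for at least 37.
Compare {A, B}: its best feasible assignment gives total 103.
Compare {B, C}: its best feasible assignment gives total 113.
Every other set of open sites that can feasibly serve all demand totals ≥ 103 even under its best assignment. Minimum: 97.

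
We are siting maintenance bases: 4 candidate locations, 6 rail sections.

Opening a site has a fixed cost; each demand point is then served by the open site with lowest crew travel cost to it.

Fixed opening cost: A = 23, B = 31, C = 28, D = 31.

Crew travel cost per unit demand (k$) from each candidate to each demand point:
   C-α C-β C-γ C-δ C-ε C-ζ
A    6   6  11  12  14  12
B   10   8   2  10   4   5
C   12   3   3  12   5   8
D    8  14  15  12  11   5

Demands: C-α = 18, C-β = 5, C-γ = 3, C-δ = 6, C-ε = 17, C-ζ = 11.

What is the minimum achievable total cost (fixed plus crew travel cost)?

Open {A, B}: assign each demand point to its cheapest open site.
  C-α→A 18×6=108, C-β→A 5×6=30, C-γ→B 3×2=6, C-δ→B 6×10=60, C-ε→B 17×4=68, C-ζ→B 11×5=55
  crew travel cost 327, fixed 54 → total 381.
Compare {A, B, C}: crew travel cost 312 + fixed 82 = 394.
Compare {A, B, D}: crew travel cost 327 + fixed 85 = 412.
Compare {A, B, C, D}: crew travel cost 312 + fixed 113 = 425.
All other subsets cost ≥ 394. Minimum total cost: 381.

381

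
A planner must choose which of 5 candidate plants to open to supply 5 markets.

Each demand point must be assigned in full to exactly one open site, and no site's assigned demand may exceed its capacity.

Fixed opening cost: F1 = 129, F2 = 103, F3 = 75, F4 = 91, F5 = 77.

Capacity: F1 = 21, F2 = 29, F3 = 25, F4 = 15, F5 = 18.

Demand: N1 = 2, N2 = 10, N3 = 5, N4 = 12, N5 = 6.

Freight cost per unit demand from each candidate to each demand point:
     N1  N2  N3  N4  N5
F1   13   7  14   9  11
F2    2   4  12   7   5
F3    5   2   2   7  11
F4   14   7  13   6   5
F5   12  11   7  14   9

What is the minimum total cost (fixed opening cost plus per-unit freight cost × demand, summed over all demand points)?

Open {F2, F3}; cheapest assignment that respects the capacities:
  F2 (cap 29, load 20): N1, N4, N5 — cost 2×2 + 12×7 + 6×5 = 118
  F3 (cap 25, load 15): N2, N3 — cost 10×2 + 5×2 = 30
  Shipping 148, fixed 178 → total 326.
  Any other capacity-feasible assignment to {F2, F3} ships for at least 148.
Compare {F3, F4}: its best feasible assignment gives total 344.
Compare {F3, F5}: its best feasible assignment gives total 355.
Every other set of open sites that can feasibly serve all demand totals ≥ 344 even under its best assignment. Minimum: 326.

326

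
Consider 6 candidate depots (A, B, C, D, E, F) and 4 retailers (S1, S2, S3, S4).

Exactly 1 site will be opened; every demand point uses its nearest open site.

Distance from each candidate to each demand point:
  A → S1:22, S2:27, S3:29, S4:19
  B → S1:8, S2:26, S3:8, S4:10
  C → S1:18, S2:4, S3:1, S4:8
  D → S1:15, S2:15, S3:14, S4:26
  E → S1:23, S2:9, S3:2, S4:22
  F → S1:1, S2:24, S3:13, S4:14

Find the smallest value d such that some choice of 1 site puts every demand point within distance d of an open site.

Open {C}.
  Farthest demand point is S1 at distance 18 (to C); all others are ≤ 18.
With {E} the worst case is 23.
With {F} the worst case is 24.
No size-1 selection achieves below 18.

18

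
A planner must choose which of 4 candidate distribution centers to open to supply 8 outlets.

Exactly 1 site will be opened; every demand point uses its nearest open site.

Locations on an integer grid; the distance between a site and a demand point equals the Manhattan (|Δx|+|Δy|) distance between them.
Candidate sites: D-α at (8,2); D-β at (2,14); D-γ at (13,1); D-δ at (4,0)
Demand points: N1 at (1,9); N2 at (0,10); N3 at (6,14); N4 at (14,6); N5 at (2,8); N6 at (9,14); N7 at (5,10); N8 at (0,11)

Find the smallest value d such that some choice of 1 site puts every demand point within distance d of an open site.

17

Open {D-α}.
  Farthest demand point is N8 at distance 17 (to D-α); all others are ≤ 17.
With {D-δ} the worst case is 19.
With {D-β} the worst case is 20.
No size-1 selection achieves below 17.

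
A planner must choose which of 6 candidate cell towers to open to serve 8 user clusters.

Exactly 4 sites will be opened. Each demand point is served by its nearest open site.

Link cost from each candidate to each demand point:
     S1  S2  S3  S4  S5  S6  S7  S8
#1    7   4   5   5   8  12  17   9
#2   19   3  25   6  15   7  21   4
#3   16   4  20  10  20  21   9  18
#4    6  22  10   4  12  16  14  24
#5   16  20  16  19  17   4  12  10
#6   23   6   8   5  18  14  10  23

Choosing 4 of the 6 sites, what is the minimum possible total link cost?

45

Open {#1, #2, #3, #5}.
  S1→#1 7, S2→#2 3, S3→#1 5, S4→#1 5, S5→#1 8, S6→#5 4, S7→#3 9, S8→#2 4  ⇒ total 45.
Compare {#1, #2, #3, #4}: total 46.
Compare {#1, #2, #4, #5}: total 46.
No size-4 selection does better; minimum is 45.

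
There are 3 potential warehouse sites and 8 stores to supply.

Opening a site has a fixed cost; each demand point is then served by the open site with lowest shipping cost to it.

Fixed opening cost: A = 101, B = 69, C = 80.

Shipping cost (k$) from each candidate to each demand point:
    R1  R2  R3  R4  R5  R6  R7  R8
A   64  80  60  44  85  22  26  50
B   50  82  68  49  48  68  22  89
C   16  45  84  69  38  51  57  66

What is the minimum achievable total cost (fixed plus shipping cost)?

Open {A, C}: assign each demand point to its cheapest open site.
  R1→C 16, R2→C 45, R3→A 60, R4→A 44, R5→C 38, R6→A 22, R7→A 26, R8→A 50
  shipping cost 301, fixed 181 → total 482.
Compare {B, C}: shipping cost 355 + fixed 149 = 504.
Compare {C}: shipping cost 426 + fixed 80 = 506.
Compare {A}: shipping cost 431 + fixed 101 = 532.
All other subsets cost ≥ 504. Minimum total cost: 482.

482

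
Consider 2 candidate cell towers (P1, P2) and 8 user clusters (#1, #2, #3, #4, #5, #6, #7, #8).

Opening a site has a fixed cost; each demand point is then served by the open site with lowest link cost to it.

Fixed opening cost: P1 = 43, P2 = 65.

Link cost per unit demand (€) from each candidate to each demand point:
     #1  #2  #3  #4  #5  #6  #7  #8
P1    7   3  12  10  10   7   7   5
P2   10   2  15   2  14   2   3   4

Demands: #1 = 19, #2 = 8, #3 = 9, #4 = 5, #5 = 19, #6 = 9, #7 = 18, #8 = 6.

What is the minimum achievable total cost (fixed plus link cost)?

661

Open {P1, P2}: assign each demand point to its cheapest open site.
  #1→P1 19×7=133, #2→P2 8×2=16, #3→P1 9×12=108, #4→P2 5×2=10, #5→P1 19×10=190, #6→P2 9×2=18, #7→P2 18×3=54, #8→P2 6×4=24
  link cost 553, fixed 108 → total 661.
Compare {P1}: link cost 724 + fixed 43 = 767.
Compare {P2}: link cost 713 + fixed 65 = 778.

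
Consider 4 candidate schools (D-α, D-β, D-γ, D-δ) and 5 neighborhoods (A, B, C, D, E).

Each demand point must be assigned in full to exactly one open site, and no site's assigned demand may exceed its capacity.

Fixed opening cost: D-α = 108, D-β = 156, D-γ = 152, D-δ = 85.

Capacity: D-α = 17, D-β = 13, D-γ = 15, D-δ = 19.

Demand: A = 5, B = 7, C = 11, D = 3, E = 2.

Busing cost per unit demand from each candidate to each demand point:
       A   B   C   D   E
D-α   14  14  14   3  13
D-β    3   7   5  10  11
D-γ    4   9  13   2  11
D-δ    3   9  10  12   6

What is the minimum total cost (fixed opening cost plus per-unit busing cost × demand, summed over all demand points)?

Open {D-β, D-δ}; cheapest assignment that respects the capacities:
  D-β (cap 13, load 11): C — cost 11×5 = 55
  D-δ (cap 19, load 17): A, B, D, E — cost 5×3 + 7×9 + 3×12 + 2×6 = 126
  Shipping 181, fixed 241 → total 422.
  Any other capacity-feasible assignment to {D-β, D-δ} ships for at least 181.
Compare {D-α, D-δ}: its best feasible assignment gives total 437.
Compare {D-γ, D-δ}: its best feasible assignment gives total 443.
Every other set of open sites that can feasibly serve all demand totals ≥ 437 even under its best assignment. Minimum: 422.

422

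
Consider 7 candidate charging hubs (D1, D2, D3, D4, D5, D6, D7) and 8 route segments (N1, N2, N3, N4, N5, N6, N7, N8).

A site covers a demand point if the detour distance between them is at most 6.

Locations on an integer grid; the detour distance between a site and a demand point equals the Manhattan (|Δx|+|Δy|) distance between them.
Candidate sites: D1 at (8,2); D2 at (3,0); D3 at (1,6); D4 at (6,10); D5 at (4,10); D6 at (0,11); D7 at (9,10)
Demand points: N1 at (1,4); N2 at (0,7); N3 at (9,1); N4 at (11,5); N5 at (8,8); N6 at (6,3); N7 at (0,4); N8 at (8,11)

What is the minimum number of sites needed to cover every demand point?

Coverage sets (demand points within 6 of each site):
  D1: {N3, N4, N5, N6}
  D2: {N1, N6}
  D3: {N1, N2, N7}
  D4: {N5, N8}
  D5: {N5, N8}
  D6: {N2}
  D7: {N5, N8}
No 2 sites suffice: every size-2 union leaves at least one demand point uncovered.
But {D1, D3, D4} covers everything, so the minimum is 3.

3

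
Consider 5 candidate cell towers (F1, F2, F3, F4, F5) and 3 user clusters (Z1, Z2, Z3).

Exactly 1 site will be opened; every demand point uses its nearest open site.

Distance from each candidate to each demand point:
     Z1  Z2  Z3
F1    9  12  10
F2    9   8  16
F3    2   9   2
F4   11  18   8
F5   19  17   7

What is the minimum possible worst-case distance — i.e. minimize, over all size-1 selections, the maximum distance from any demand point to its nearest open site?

9

Open {F3}.
  Farthest demand point is Z2 at distance 9 (to F3); all others are ≤ 9.
With {F1} the worst case is 12.
With {F2} the worst case is 16.
No size-1 selection achieves below 9.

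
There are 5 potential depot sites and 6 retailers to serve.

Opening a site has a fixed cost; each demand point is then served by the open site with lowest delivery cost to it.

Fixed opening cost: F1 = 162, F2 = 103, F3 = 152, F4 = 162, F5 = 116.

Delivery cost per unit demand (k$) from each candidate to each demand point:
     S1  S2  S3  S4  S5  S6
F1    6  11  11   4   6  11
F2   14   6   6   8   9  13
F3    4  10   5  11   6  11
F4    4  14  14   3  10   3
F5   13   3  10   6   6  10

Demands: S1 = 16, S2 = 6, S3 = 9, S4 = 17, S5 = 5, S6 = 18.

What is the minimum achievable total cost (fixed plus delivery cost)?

569

Open {F2, F4}: assign each demand point to its cheapest open site.
  S1→F4 16×4=64, S2→F2 6×6=36, S3→F2 9×6=54, S4→F4 17×3=51, S5→F2 5×9=45, S6→F4 18×3=54
  delivery cost 304, fixed 265 → total 569.
Compare {F4, F5}: delivery cost 307 + fixed 278 = 585.
Compare {F4}: delivery cost 429 + fixed 162 = 591.
Compare {F3, F4}: delivery cost 304 + fixed 314 = 618.
All other subsets cost ≥ 585. Minimum total cost: 569.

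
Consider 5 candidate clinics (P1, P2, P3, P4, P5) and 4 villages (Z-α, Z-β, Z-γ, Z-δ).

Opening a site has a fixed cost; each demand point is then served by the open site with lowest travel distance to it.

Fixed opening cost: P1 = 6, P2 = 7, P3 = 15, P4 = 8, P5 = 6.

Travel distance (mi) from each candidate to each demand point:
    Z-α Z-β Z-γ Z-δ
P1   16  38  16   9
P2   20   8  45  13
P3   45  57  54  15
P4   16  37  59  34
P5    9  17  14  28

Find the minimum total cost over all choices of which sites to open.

Open {P2, P5}: assign each demand point to its cheapest open site.
  Z-α→P5 9, Z-β→P2 8, Z-γ→P5 14, Z-δ→P2 13
  travel distance 44, fixed 13 → total 57.
Compare {P1, P2, P5}: travel distance 40 + fixed 19 = 59.
Compare {P1, P5}: travel distance 49 + fixed 12 = 61.
Compare {P1, P2}: travel distance 49 + fixed 13 = 62.
All other subsets cost ≥ 59. Minimum total cost: 57.

57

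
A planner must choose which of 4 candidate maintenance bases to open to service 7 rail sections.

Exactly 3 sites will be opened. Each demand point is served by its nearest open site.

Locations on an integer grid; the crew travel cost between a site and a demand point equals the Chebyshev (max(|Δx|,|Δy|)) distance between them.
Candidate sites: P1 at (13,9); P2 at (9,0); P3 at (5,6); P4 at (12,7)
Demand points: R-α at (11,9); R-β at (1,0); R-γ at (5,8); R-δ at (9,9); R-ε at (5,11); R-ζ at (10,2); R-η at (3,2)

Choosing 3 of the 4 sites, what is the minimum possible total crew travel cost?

24

Open {P2, P3, P4}.
  R-α→P4 2, R-β→P3 6, R-γ→P3 2, R-δ→P4 3, R-ε→P3 5, R-ζ→P2 2, R-η→P3 4  ⇒ total 24.
Compare {P1, P2, P3}: total 25.
Compare {P1, P3, P4}: total 27.
No size-3 selection does better; minimum is 24.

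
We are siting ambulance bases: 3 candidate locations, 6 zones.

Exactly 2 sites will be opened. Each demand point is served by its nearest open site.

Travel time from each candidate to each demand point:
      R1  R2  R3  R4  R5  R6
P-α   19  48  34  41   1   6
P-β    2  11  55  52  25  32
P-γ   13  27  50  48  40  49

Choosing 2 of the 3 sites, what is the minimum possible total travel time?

95

Open {P-α, P-β}.
  R1→P-β 2, R2→P-β 11, R3→P-α 34, R4→P-α 41, R5→P-α 1, R6→P-α 6  ⇒ total 95.
Compare {P-α, P-γ}: total 122.
Compare {P-β, P-γ}: total 168.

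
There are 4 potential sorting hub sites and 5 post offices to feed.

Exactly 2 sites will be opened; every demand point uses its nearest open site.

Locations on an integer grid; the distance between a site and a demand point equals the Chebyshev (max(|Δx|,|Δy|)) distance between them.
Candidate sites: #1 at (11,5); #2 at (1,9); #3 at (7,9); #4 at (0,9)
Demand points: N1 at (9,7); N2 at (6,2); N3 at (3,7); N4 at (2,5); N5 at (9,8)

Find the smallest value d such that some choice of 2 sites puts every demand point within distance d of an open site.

5

Open {#1, #2}.
  Farthest demand point is N2 at distance 5 (to #1); all others are ≤ 5.
With {#1, #3} the worst case is 5.
With {#1, #4} the worst case is 5.
No size-2 selection achieves below 5.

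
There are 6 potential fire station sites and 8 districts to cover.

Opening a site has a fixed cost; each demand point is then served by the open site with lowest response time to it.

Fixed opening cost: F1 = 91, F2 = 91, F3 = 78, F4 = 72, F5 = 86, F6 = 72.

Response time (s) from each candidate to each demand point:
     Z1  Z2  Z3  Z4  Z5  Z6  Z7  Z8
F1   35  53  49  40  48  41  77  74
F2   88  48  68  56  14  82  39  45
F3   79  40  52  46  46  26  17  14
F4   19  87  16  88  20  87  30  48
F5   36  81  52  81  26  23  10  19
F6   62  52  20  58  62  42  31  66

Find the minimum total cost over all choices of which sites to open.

348

Open {F3, F4}: assign each demand point to its cheapest open site.
  Z1→F4 19, Z2→F3 40, Z3→F4 16, Z4→F3 46, Z5→F4 20, Z6→F3 26, Z7→F3 17, Z8→F3 14
  response time 198, fixed 150 → total 348.
Compare {F3}: response time 320 + fixed 78 = 398.
Compare {F5, F6}: response time 244 + fixed 158 = 402.
Compare {F3, F5}: response time 247 + fixed 164 = 411.
All other subsets cost ≥ 398. Minimum total cost: 348.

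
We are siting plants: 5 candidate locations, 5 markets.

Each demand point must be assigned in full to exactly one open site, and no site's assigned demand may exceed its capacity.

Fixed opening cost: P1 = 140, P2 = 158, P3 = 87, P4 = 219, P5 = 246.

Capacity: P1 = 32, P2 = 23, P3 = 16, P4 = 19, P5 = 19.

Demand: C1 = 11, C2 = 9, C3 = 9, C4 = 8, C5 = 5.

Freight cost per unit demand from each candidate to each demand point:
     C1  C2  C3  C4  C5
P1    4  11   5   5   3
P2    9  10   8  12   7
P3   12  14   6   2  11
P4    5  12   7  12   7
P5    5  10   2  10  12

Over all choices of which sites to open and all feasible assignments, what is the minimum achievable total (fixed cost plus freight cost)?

486

Open {P1, P3}; cheapest assignment that respects the capacities:
  P1 (cap 32, load 29): C1, C2, C3 — cost 11×4 + 9×11 + 9×5 = 188
  P3 (cap 16, load 13): C4, C5 — cost 8×2 + 5×11 = 71
  Shipping 259, fixed 227 → total 486.
  Any other capacity-feasible assignment to {P1, P3} ships for at least 259.
Compare {P1, P2}: its best feasible assignment gives total 552.
Compare {P1, P5}: its best feasible assignment gives total 593.
Every other set of open sites that can feasibly serve all demand totals ≥ 552 even under its best assignment. Minimum: 486.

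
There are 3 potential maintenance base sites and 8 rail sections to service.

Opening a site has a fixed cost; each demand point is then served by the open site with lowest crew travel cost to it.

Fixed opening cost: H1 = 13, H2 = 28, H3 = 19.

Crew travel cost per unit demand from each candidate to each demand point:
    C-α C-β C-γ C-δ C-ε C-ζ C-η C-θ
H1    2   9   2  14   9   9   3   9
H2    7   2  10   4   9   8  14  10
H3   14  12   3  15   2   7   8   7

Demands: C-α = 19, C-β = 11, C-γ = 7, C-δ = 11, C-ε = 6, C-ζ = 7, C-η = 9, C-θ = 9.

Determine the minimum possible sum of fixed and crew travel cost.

329

Open {H1, H2, H3}: assign each demand point to its cheapest open site.
  C-α→H1 19×2=38, C-β→H2 11×2=22, C-γ→H1 7×2=14, C-δ→H2 11×4=44, C-ε→H3 6×2=12, C-ζ→H3 7×7=49, C-η→H1 9×3=27, C-θ→H3 9×7=63
  crew travel cost 269, fixed 60 → total 329.
Compare {H1, H2}: crew travel cost 336 + fixed 41 = 377.
Compare {H2, H3}: crew travel cost 416 + fixed 47 = 463.
Compare {H1, H3}: crew travel cost 456 + fixed 32 = 488.
All other subsets cost ≥ 377. Minimum total cost: 329.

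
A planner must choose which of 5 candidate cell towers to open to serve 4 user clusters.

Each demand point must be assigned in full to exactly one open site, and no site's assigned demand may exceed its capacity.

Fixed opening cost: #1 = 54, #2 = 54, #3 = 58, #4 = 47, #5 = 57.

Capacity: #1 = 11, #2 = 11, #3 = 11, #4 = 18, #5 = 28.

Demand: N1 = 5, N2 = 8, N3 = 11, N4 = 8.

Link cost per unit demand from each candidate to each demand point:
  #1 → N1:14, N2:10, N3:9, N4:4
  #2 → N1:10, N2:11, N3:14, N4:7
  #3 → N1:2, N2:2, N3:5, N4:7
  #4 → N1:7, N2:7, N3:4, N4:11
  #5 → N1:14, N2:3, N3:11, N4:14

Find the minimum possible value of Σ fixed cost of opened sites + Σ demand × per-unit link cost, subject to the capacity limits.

Open {#1, #3, #4}; cheapest assignment that respects the capacities:
  #1 (cap 11, load 8): N4 — cost 8×4 = 32
  #3 (cap 11, load 8): N2 — cost 8×2 = 16
  #4 (cap 18, load 16): N1, N3 — cost 5×7 + 11×4 = 79
  Shipping 127, fixed 159 → total 286.
  Any other capacity-feasible assignment to {#1, #3, #4} ships for at least 127.
Compare {#1, #4, #5}: its best feasible assignment gives total 293.
Compare {#2, #3, #4}: its best feasible assignment gives total 310.
Every other set of open sites that can feasibly serve all demand totals ≥ 293 even under its best assignment. Minimum: 286.

286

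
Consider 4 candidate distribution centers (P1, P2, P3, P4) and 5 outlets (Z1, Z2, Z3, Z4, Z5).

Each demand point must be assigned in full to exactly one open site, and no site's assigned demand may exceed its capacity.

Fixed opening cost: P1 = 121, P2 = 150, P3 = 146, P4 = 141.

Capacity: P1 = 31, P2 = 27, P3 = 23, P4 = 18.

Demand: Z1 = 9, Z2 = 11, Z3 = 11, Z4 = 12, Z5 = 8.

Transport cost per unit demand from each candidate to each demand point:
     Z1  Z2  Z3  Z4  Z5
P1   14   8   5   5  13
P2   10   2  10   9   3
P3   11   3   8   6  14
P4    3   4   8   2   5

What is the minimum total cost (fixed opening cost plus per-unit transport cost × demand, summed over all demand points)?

600

Open {P1, P2, P4}; cheapest assignment that respects the capacities:
  P1 (cap 31, load 23): Z3, Z4 — cost 11×5 + 12×5 = 115
  P2 (cap 27, load 19): Z2, Z5 — cost 11×2 + 8×3 = 46
  P4 (cap 18, load 9): Z1 — cost 9×3 = 27
  Shipping 188, fixed 412 → total 600.
  Any other capacity-feasible assignment to {P1, P2, P4} ships for at least 188.
Compare {P1, P2}: its best feasible assignment gives total 602.
Compare {P1, P3}: its best feasible assignment gives total 618.
Every other set of open sites that can feasibly serve all demand totals ≥ 602 even under its best assignment. Minimum: 600.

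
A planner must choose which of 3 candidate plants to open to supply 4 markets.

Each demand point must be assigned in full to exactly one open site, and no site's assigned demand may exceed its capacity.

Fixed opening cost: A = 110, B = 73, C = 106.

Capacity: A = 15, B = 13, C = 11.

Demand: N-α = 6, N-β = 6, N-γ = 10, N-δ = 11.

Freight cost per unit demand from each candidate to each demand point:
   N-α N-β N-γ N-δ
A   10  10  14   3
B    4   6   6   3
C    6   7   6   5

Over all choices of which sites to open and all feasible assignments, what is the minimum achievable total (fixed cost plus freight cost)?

442

Open {A, B, C}; cheapest assignment that respects the capacities:
  A (cap 15, load 11): N-δ — cost 11×3 = 33
  B (cap 13, load 12): N-α, N-β — cost 6×4 + 6×6 = 60
  C (cap 11, load 10): N-γ — cost 10×6 = 60
  Shipping 153, fixed 289 → total 442.
  Any other capacity-feasible assignment to {A, B, C} ships for at least 153.
Total demand is 33 and no other set of sites has combined capacity ≥ 33, so {A, B, C} is the only feasible choice of open sites. Minimum: 442.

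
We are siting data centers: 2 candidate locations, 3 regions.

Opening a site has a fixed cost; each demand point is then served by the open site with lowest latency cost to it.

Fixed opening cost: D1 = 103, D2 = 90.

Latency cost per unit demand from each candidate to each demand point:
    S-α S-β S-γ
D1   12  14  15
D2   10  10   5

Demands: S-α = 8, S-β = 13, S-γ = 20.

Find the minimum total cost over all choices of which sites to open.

400

Open {D2}: assign each demand point to its cheapest open site.
  S-α→D2 8×10=80, S-β→D2 13×10=130, S-γ→D2 20×5=100
  latency cost 310, fixed 90 → total 400.
Compare {D1, D2}: latency cost 310 + fixed 193 = 503.
Compare {D1}: latency cost 578 + fixed 103 = 681.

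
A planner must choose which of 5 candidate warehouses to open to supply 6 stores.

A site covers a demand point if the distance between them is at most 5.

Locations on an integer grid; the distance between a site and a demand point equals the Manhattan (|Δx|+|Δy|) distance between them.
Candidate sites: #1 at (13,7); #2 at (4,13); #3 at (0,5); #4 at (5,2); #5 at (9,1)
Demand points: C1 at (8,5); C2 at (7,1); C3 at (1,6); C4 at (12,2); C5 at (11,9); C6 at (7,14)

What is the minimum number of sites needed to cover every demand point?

4

Coverage sets (demand points within 5 of each site):
  #1: {C5}
  #2: {C6}
  #3: {C3}
  #4: {C2}
  #5: {C1, C2, C4}
No 3 sites suffice: every size-3 union leaves at least one demand point uncovered.
But {#1, #2, #3, #5} covers everything, so the minimum is 4.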